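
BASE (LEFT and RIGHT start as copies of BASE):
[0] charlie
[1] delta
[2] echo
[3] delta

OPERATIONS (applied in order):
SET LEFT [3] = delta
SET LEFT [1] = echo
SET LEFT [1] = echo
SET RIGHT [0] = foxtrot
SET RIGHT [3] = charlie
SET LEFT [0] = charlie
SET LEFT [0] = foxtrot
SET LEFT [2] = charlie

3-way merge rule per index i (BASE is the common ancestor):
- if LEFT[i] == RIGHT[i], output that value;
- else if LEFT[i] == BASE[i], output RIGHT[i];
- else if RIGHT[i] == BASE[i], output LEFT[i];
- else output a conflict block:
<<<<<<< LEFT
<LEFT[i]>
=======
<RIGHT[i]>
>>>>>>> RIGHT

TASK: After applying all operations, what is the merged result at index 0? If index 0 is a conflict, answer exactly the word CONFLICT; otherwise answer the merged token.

Answer: foxtrot

Derivation:
Final LEFT:  [foxtrot, echo, charlie, delta]
Final RIGHT: [foxtrot, delta, echo, charlie]
i=0: L=foxtrot R=foxtrot -> agree -> foxtrot
i=1: L=echo, R=delta=BASE -> take LEFT -> echo
i=2: L=charlie, R=echo=BASE -> take LEFT -> charlie
i=3: L=delta=BASE, R=charlie -> take RIGHT -> charlie
Index 0 -> foxtrot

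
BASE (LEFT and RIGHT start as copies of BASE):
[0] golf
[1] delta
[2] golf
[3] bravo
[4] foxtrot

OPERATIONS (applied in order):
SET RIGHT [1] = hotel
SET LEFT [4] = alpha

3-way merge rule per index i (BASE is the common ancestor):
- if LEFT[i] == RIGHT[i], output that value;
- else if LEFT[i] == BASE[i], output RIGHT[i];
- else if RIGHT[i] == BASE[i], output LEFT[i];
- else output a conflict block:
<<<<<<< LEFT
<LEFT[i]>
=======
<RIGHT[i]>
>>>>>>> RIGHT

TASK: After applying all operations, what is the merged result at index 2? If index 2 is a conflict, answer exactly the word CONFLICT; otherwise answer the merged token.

Final LEFT:  [golf, delta, golf, bravo, alpha]
Final RIGHT: [golf, hotel, golf, bravo, foxtrot]
i=0: L=golf R=golf -> agree -> golf
i=1: L=delta=BASE, R=hotel -> take RIGHT -> hotel
i=2: L=golf R=golf -> agree -> golf
i=3: L=bravo R=bravo -> agree -> bravo
i=4: L=alpha, R=foxtrot=BASE -> take LEFT -> alpha
Index 2 -> golf

Answer: golf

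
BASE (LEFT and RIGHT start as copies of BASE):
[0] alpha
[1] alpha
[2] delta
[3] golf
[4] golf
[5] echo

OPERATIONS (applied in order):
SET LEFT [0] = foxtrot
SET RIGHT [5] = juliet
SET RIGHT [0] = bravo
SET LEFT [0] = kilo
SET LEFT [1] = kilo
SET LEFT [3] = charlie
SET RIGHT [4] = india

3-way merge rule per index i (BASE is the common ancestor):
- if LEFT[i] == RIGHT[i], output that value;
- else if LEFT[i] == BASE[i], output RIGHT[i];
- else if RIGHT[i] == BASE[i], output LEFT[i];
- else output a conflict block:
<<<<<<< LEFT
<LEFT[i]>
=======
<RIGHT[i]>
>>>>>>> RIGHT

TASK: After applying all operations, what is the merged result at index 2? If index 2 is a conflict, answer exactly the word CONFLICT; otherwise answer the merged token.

Answer: delta

Derivation:
Final LEFT:  [kilo, kilo, delta, charlie, golf, echo]
Final RIGHT: [bravo, alpha, delta, golf, india, juliet]
i=0: BASE=alpha L=kilo R=bravo all differ -> CONFLICT
i=1: L=kilo, R=alpha=BASE -> take LEFT -> kilo
i=2: L=delta R=delta -> agree -> delta
i=3: L=charlie, R=golf=BASE -> take LEFT -> charlie
i=4: L=golf=BASE, R=india -> take RIGHT -> india
i=5: L=echo=BASE, R=juliet -> take RIGHT -> juliet
Index 2 -> delta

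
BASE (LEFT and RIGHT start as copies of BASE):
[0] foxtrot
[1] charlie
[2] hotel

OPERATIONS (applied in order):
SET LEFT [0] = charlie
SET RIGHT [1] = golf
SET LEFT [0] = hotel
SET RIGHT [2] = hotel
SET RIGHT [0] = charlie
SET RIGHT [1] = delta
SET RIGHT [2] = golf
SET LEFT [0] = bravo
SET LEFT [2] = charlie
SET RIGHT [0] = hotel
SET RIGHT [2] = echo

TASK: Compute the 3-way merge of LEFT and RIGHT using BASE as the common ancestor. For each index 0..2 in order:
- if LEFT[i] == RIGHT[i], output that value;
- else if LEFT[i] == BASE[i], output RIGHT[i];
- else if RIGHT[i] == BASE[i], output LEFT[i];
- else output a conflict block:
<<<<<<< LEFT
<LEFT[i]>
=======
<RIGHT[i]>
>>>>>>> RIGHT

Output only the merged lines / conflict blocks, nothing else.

Answer: <<<<<<< LEFT
bravo
=======
hotel
>>>>>>> RIGHT
delta
<<<<<<< LEFT
charlie
=======
echo
>>>>>>> RIGHT

Derivation:
Final LEFT:  [bravo, charlie, charlie]
Final RIGHT: [hotel, delta, echo]
i=0: BASE=foxtrot L=bravo R=hotel all differ -> CONFLICT
i=1: L=charlie=BASE, R=delta -> take RIGHT -> delta
i=2: BASE=hotel L=charlie R=echo all differ -> CONFLICT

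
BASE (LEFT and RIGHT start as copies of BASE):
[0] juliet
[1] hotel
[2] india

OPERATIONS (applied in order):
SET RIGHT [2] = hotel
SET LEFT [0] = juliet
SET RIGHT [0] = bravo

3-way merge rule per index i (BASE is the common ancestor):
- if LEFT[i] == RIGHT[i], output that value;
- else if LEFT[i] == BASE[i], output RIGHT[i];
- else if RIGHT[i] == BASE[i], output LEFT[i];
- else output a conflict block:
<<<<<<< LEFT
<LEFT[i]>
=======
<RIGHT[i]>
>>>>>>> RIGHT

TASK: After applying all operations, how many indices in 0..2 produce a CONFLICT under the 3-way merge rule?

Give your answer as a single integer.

Final LEFT:  [juliet, hotel, india]
Final RIGHT: [bravo, hotel, hotel]
i=0: L=juliet=BASE, R=bravo -> take RIGHT -> bravo
i=1: L=hotel R=hotel -> agree -> hotel
i=2: L=india=BASE, R=hotel -> take RIGHT -> hotel
Conflict count: 0

Answer: 0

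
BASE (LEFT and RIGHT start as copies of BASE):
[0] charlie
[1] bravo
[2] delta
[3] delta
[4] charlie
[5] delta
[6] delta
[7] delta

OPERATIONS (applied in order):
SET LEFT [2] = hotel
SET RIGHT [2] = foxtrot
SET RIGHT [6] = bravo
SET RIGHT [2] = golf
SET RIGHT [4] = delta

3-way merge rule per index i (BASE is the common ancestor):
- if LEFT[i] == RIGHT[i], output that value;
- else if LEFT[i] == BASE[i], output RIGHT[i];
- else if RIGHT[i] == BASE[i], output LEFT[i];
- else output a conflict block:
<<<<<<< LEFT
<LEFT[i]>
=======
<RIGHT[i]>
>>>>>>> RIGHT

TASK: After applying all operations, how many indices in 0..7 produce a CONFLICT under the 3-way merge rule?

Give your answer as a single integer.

Final LEFT:  [charlie, bravo, hotel, delta, charlie, delta, delta, delta]
Final RIGHT: [charlie, bravo, golf, delta, delta, delta, bravo, delta]
i=0: L=charlie R=charlie -> agree -> charlie
i=1: L=bravo R=bravo -> agree -> bravo
i=2: BASE=delta L=hotel R=golf all differ -> CONFLICT
i=3: L=delta R=delta -> agree -> delta
i=4: L=charlie=BASE, R=delta -> take RIGHT -> delta
i=5: L=delta R=delta -> agree -> delta
i=6: L=delta=BASE, R=bravo -> take RIGHT -> bravo
i=7: L=delta R=delta -> agree -> delta
Conflict count: 1

Answer: 1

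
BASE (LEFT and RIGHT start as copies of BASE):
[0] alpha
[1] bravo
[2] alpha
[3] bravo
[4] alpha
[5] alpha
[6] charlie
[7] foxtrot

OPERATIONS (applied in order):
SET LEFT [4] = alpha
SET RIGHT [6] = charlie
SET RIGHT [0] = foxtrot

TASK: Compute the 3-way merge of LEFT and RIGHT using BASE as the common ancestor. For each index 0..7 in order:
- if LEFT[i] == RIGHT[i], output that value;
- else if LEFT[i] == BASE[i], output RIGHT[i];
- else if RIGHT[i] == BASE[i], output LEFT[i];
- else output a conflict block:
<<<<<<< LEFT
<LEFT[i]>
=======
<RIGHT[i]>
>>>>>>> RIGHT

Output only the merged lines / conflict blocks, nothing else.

Final LEFT:  [alpha, bravo, alpha, bravo, alpha, alpha, charlie, foxtrot]
Final RIGHT: [foxtrot, bravo, alpha, bravo, alpha, alpha, charlie, foxtrot]
i=0: L=alpha=BASE, R=foxtrot -> take RIGHT -> foxtrot
i=1: L=bravo R=bravo -> agree -> bravo
i=2: L=alpha R=alpha -> agree -> alpha
i=3: L=bravo R=bravo -> agree -> bravo
i=4: L=alpha R=alpha -> agree -> alpha
i=5: L=alpha R=alpha -> agree -> alpha
i=6: L=charlie R=charlie -> agree -> charlie
i=7: L=foxtrot R=foxtrot -> agree -> foxtrot

Answer: foxtrot
bravo
alpha
bravo
alpha
alpha
charlie
foxtrot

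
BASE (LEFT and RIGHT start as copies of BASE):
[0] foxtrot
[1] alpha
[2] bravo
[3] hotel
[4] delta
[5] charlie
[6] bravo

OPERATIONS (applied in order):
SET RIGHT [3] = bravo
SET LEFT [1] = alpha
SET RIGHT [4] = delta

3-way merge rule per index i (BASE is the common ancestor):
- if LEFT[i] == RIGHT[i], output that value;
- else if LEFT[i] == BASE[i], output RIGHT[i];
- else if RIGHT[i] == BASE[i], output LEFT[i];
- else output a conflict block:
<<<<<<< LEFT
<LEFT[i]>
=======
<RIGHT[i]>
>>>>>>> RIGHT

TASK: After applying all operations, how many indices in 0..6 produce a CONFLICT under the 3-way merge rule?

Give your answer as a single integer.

Answer: 0

Derivation:
Final LEFT:  [foxtrot, alpha, bravo, hotel, delta, charlie, bravo]
Final RIGHT: [foxtrot, alpha, bravo, bravo, delta, charlie, bravo]
i=0: L=foxtrot R=foxtrot -> agree -> foxtrot
i=1: L=alpha R=alpha -> agree -> alpha
i=2: L=bravo R=bravo -> agree -> bravo
i=3: L=hotel=BASE, R=bravo -> take RIGHT -> bravo
i=4: L=delta R=delta -> agree -> delta
i=5: L=charlie R=charlie -> agree -> charlie
i=6: L=bravo R=bravo -> agree -> bravo
Conflict count: 0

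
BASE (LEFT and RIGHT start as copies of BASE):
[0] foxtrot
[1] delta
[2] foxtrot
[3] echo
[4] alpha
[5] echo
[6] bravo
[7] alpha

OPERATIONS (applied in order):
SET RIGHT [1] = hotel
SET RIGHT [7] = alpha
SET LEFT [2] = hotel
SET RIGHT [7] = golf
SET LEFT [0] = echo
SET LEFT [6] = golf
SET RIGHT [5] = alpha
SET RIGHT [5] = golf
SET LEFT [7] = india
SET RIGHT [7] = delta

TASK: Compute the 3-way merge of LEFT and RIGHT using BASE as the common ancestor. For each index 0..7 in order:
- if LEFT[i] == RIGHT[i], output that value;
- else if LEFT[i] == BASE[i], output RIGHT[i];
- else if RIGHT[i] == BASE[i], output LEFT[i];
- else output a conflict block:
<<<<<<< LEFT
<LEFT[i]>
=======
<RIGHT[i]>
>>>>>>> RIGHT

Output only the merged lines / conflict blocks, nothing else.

Answer: echo
hotel
hotel
echo
alpha
golf
golf
<<<<<<< LEFT
india
=======
delta
>>>>>>> RIGHT

Derivation:
Final LEFT:  [echo, delta, hotel, echo, alpha, echo, golf, india]
Final RIGHT: [foxtrot, hotel, foxtrot, echo, alpha, golf, bravo, delta]
i=0: L=echo, R=foxtrot=BASE -> take LEFT -> echo
i=1: L=delta=BASE, R=hotel -> take RIGHT -> hotel
i=2: L=hotel, R=foxtrot=BASE -> take LEFT -> hotel
i=3: L=echo R=echo -> agree -> echo
i=4: L=alpha R=alpha -> agree -> alpha
i=5: L=echo=BASE, R=golf -> take RIGHT -> golf
i=6: L=golf, R=bravo=BASE -> take LEFT -> golf
i=7: BASE=alpha L=india R=delta all differ -> CONFLICT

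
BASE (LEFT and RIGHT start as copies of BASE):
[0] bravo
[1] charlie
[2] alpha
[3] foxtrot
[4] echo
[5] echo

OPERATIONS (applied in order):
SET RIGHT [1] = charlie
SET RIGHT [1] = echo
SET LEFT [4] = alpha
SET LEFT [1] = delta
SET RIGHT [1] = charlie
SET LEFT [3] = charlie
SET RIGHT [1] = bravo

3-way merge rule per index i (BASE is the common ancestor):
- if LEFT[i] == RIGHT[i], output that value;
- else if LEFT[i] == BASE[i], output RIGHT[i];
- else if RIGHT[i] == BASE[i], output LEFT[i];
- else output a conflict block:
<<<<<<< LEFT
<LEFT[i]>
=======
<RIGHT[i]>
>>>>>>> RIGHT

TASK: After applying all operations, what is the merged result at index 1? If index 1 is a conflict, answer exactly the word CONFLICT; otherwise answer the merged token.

Final LEFT:  [bravo, delta, alpha, charlie, alpha, echo]
Final RIGHT: [bravo, bravo, alpha, foxtrot, echo, echo]
i=0: L=bravo R=bravo -> agree -> bravo
i=1: BASE=charlie L=delta R=bravo all differ -> CONFLICT
i=2: L=alpha R=alpha -> agree -> alpha
i=3: L=charlie, R=foxtrot=BASE -> take LEFT -> charlie
i=4: L=alpha, R=echo=BASE -> take LEFT -> alpha
i=5: L=echo R=echo -> agree -> echo
Index 1 -> CONFLICT

Answer: CONFLICT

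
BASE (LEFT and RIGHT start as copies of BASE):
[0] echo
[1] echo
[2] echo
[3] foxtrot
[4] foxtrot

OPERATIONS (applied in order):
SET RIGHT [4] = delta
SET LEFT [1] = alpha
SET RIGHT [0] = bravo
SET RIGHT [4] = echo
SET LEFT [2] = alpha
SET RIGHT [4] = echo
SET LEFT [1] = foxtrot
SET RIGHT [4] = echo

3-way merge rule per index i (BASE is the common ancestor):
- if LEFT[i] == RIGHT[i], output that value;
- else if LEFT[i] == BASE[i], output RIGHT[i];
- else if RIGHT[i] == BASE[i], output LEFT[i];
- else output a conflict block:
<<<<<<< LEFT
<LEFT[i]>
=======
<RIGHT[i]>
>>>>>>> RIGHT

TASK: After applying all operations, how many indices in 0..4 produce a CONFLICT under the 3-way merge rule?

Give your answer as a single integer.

Answer: 0

Derivation:
Final LEFT:  [echo, foxtrot, alpha, foxtrot, foxtrot]
Final RIGHT: [bravo, echo, echo, foxtrot, echo]
i=0: L=echo=BASE, R=bravo -> take RIGHT -> bravo
i=1: L=foxtrot, R=echo=BASE -> take LEFT -> foxtrot
i=2: L=alpha, R=echo=BASE -> take LEFT -> alpha
i=3: L=foxtrot R=foxtrot -> agree -> foxtrot
i=4: L=foxtrot=BASE, R=echo -> take RIGHT -> echo
Conflict count: 0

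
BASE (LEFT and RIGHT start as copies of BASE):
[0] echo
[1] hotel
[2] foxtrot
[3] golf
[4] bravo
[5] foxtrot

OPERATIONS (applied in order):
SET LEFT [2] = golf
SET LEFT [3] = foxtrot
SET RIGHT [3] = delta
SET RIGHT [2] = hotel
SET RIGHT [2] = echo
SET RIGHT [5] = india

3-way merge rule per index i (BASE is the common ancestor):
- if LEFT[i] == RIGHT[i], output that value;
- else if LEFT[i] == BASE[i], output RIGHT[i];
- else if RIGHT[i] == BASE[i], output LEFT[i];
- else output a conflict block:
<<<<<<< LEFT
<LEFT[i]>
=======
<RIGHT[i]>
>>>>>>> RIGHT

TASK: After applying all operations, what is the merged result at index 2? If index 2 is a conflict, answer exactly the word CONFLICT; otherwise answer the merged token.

Final LEFT:  [echo, hotel, golf, foxtrot, bravo, foxtrot]
Final RIGHT: [echo, hotel, echo, delta, bravo, india]
i=0: L=echo R=echo -> agree -> echo
i=1: L=hotel R=hotel -> agree -> hotel
i=2: BASE=foxtrot L=golf R=echo all differ -> CONFLICT
i=3: BASE=golf L=foxtrot R=delta all differ -> CONFLICT
i=4: L=bravo R=bravo -> agree -> bravo
i=5: L=foxtrot=BASE, R=india -> take RIGHT -> india
Index 2 -> CONFLICT

Answer: CONFLICT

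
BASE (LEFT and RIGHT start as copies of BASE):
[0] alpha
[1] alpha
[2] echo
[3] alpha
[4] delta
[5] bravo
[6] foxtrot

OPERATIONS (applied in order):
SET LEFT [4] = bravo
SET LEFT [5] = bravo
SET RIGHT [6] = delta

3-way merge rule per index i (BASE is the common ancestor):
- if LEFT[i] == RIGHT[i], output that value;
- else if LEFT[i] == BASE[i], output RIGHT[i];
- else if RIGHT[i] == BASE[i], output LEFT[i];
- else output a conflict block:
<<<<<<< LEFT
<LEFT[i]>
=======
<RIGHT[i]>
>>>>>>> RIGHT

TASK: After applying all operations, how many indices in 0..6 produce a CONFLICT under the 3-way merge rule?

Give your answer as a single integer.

Answer: 0

Derivation:
Final LEFT:  [alpha, alpha, echo, alpha, bravo, bravo, foxtrot]
Final RIGHT: [alpha, alpha, echo, alpha, delta, bravo, delta]
i=0: L=alpha R=alpha -> agree -> alpha
i=1: L=alpha R=alpha -> agree -> alpha
i=2: L=echo R=echo -> agree -> echo
i=3: L=alpha R=alpha -> agree -> alpha
i=4: L=bravo, R=delta=BASE -> take LEFT -> bravo
i=5: L=bravo R=bravo -> agree -> bravo
i=6: L=foxtrot=BASE, R=delta -> take RIGHT -> delta
Conflict count: 0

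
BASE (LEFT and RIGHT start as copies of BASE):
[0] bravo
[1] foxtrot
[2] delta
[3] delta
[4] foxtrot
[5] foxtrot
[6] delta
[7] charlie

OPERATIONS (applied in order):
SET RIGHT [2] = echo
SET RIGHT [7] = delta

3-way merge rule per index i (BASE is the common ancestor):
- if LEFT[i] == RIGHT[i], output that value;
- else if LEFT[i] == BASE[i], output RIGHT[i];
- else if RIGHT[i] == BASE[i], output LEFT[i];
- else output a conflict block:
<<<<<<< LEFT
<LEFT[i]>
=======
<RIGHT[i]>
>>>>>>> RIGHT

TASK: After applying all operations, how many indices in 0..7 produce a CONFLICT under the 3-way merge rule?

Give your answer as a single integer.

Answer: 0

Derivation:
Final LEFT:  [bravo, foxtrot, delta, delta, foxtrot, foxtrot, delta, charlie]
Final RIGHT: [bravo, foxtrot, echo, delta, foxtrot, foxtrot, delta, delta]
i=0: L=bravo R=bravo -> agree -> bravo
i=1: L=foxtrot R=foxtrot -> agree -> foxtrot
i=2: L=delta=BASE, R=echo -> take RIGHT -> echo
i=3: L=delta R=delta -> agree -> delta
i=4: L=foxtrot R=foxtrot -> agree -> foxtrot
i=5: L=foxtrot R=foxtrot -> agree -> foxtrot
i=6: L=delta R=delta -> agree -> delta
i=7: L=charlie=BASE, R=delta -> take RIGHT -> delta
Conflict count: 0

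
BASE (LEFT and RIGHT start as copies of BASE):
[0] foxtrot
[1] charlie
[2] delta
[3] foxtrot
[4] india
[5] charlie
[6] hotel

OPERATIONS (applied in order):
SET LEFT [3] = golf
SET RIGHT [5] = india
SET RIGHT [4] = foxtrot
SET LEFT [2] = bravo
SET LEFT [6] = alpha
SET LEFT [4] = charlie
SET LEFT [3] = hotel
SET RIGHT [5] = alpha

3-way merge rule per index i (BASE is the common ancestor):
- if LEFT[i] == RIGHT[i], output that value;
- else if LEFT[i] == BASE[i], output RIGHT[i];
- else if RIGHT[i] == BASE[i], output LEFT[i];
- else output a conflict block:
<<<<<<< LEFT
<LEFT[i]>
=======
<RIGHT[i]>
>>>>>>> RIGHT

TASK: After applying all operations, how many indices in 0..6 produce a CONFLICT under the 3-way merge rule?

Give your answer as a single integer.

Final LEFT:  [foxtrot, charlie, bravo, hotel, charlie, charlie, alpha]
Final RIGHT: [foxtrot, charlie, delta, foxtrot, foxtrot, alpha, hotel]
i=0: L=foxtrot R=foxtrot -> agree -> foxtrot
i=1: L=charlie R=charlie -> agree -> charlie
i=2: L=bravo, R=delta=BASE -> take LEFT -> bravo
i=3: L=hotel, R=foxtrot=BASE -> take LEFT -> hotel
i=4: BASE=india L=charlie R=foxtrot all differ -> CONFLICT
i=5: L=charlie=BASE, R=alpha -> take RIGHT -> alpha
i=6: L=alpha, R=hotel=BASE -> take LEFT -> alpha
Conflict count: 1

Answer: 1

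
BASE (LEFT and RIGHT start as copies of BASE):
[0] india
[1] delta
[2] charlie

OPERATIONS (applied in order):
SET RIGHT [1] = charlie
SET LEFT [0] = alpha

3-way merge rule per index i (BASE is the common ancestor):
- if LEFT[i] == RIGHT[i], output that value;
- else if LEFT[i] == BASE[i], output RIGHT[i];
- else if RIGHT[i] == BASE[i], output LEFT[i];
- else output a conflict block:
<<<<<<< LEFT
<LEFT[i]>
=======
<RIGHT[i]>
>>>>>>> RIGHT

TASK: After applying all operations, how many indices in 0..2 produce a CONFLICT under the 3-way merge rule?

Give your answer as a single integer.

Answer: 0

Derivation:
Final LEFT:  [alpha, delta, charlie]
Final RIGHT: [india, charlie, charlie]
i=0: L=alpha, R=india=BASE -> take LEFT -> alpha
i=1: L=delta=BASE, R=charlie -> take RIGHT -> charlie
i=2: L=charlie R=charlie -> agree -> charlie
Conflict count: 0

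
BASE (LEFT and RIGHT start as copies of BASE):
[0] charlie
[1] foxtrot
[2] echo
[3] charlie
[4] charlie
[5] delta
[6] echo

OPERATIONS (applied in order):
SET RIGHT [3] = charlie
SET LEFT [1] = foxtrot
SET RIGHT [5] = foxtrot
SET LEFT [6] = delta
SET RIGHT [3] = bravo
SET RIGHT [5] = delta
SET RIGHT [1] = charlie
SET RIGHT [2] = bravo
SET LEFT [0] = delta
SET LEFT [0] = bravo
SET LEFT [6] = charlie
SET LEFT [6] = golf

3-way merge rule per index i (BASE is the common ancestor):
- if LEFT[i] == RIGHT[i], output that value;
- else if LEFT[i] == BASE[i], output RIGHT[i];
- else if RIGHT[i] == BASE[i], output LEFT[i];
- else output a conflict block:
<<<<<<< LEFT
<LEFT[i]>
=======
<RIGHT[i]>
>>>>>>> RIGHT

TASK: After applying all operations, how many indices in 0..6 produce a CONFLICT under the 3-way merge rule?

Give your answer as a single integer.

Final LEFT:  [bravo, foxtrot, echo, charlie, charlie, delta, golf]
Final RIGHT: [charlie, charlie, bravo, bravo, charlie, delta, echo]
i=0: L=bravo, R=charlie=BASE -> take LEFT -> bravo
i=1: L=foxtrot=BASE, R=charlie -> take RIGHT -> charlie
i=2: L=echo=BASE, R=bravo -> take RIGHT -> bravo
i=3: L=charlie=BASE, R=bravo -> take RIGHT -> bravo
i=4: L=charlie R=charlie -> agree -> charlie
i=5: L=delta R=delta -> agree -> delta
i=6: L=golf, R=echo=BASE -> take LEFT -> golf
Conflict count: 0

Answer: 0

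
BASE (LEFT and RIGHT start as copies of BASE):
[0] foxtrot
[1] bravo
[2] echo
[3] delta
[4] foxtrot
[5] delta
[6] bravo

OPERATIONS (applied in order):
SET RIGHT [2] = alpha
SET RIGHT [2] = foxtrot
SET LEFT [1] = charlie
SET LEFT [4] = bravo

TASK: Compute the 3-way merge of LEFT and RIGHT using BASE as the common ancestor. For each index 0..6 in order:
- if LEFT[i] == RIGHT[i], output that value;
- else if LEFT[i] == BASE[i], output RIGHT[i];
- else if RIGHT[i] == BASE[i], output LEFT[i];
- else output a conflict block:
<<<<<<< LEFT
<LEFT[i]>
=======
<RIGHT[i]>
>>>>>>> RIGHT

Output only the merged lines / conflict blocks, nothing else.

Final LEFT:  [foxtrot, charlie, echo, delta, bravo, delta, bravo]
Final RIGHT: [foxtrot, bravo, foxtrot, delta, foxtrot, delta, bravo]
i=0: L=foxtrot R=foxtrot -> agree -> foxtrot
i=1: L=charlie, R=bravo=BASE -> take LEFT -> charlie
i=2: L=echo=BASE, R=foxtrot -> take RIGHT -> foxtrot
i=3: L=delta R=delta -> agree -> delta
i=4: L=bravo, R=foxtrot=BASE -> take LEFT -> bravo
i=5: L=delta R=delta -> agree -> delta
i=6: L=bravo R=bravo -> agree -> bravo

Answer: foxtrot
charlie
foxtrot
delta
bravo
delta
bravo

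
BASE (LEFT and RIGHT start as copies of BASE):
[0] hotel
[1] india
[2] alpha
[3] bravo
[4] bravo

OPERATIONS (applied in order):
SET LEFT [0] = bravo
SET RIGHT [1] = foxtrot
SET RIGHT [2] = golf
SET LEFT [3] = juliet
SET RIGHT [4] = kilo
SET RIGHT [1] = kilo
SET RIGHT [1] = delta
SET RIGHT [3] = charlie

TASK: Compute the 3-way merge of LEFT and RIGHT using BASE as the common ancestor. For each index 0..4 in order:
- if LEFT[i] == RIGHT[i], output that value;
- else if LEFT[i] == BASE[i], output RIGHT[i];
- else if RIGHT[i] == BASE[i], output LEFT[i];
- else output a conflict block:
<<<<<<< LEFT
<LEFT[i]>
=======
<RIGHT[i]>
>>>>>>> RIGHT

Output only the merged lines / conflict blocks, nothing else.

Answer: bravo
delta
golf
<<<<<<< LEFT
juliet
=======
charlie
>>>>>>> RIGHT
kilo

Derivation:
Final LEFT:  [bravo, india, alpha, juliet, bravo]
Final RIGHT: [hotel, delta, golf, charlie, kilo]
i=0: L=bravo, R=hotel=BASE -> take LEFT -> bravo
i=1: L=india=BASE, R=delta -> take RIGHT -> delta
i=2: L=alpha=BASE, R=golf -> take RIGHT -> golf
i=3: BASE=bravo L=juliet R=charlie all differ -> CONFLICT
i=4: L=bravo=BASE, R=kilo -> take RIGHT -> kilo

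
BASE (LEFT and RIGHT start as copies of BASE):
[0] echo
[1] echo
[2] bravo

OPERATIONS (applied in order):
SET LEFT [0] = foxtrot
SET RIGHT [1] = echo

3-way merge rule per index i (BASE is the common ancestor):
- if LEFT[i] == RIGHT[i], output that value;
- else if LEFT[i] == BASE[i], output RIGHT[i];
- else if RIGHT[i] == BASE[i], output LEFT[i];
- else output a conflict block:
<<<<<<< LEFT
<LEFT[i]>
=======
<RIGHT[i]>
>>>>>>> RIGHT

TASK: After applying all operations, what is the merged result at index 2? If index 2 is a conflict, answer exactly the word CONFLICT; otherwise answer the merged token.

Answer: bravo

Derivation:
Final LEFT:  [foxtrot, echo, bravo]
Final RIGHT: [echo, echo, bravo]
i=0: L=foxtrot, R=echo=BASE -> take LEFT -> foxtrot
i=1: L=echo R=echo -> agree -> echo
i=2: L=bravo R=bravo -> agree -> bravo
Index 2 -> bravo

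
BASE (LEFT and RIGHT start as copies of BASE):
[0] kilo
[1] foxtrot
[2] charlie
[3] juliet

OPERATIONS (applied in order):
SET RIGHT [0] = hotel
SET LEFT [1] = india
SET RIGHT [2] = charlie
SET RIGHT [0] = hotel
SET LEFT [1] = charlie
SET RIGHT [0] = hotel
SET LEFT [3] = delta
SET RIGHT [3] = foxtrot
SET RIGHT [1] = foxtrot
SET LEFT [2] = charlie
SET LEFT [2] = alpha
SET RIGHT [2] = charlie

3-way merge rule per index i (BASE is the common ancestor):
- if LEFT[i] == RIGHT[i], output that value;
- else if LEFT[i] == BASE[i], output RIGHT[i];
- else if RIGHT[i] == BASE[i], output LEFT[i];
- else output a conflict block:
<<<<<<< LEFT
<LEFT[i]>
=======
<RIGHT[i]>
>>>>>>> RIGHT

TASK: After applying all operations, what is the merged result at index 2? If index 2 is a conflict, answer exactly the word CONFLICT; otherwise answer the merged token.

Final LEFT:  [kilo, charlie, alpha, delta]
Final RIGHT: [hotel, foxtrot, charlie, foxtrot]
i=0: L=kilo=BASE, R=hotel -> take RIGHT -> hotel
i=1: L=charlie, R=foxtrot=BASE -> take LEFT -> charlie
i=2: L=alpha, R=charlie=BASE -> take LEFT -> alpha
i=3: BASE=juliet L=delta R=foxtrot all differ -> CONFLICT
Index 2 -> alpha

Answer: alpha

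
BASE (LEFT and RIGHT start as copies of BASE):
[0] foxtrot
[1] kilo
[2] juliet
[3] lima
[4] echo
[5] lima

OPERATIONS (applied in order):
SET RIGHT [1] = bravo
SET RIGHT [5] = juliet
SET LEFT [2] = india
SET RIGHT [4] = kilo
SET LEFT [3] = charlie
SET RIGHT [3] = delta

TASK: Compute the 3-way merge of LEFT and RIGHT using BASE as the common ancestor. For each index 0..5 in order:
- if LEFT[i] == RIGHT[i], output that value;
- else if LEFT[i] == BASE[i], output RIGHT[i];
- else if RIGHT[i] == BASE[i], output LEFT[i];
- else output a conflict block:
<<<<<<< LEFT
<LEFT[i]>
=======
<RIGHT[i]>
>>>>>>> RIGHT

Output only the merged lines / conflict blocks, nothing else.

Final LEFT:  [foxtrot, kilo, india, charlie, echo, lima]
Final RIGHT: [foxtrot, bravo, juliet, delta, kilo, juliet]
i=0: L=foxtrot R=foxtrot -> agree -> foxtrot
i=1: L=kilo=BASE, R=bravo -> take RIGHT -> bravo
i=2: L=india, R=juliet=BASE -> take LEFT -> india
i=3: BASE=lima L=charlie R=delta all differ -> CONFLICT
i=4: L=echo=BASE, R=kilo -> take RIGHT -> kilo
i=5: L=lima=BASE, R=juliet -> take RIGHT -> juliet

Answer: foxtrot
bravo
india
<<<<<<< LEFT
charlie
=======
delta
>>>>>>> RIGHT
kilo
juliet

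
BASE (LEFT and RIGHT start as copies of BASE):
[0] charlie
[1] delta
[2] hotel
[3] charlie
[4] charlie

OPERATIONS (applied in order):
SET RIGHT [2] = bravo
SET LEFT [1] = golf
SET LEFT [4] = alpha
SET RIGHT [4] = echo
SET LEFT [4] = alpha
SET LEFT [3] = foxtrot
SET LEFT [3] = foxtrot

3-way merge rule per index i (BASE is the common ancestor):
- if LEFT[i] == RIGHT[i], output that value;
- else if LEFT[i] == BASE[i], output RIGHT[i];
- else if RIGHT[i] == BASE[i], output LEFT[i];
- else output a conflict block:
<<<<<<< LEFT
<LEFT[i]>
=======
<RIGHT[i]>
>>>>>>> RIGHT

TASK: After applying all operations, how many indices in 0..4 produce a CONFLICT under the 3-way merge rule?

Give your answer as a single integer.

Final LEFT:  [charlie, golf, hotel, foxtrot, alpha]
Final RIGHT: [charlie, delta, bravo, charlie, echo]
i=0: L=charlie R=charlie -> agree -> charlie
i=1: L=golf, R=delta=BASE -> take LEFT -> golf
i=2: L=hotel=BASE, R=bravo -> take RIGHT -> bravo
i=3: L=foxtrot, R=charlie=BASE -> take LEFT -> foxtrot
i=4: BASE=charlie L=alpha R=echo all differ -> CONFLICT
Conflict count: 1

Answer: 1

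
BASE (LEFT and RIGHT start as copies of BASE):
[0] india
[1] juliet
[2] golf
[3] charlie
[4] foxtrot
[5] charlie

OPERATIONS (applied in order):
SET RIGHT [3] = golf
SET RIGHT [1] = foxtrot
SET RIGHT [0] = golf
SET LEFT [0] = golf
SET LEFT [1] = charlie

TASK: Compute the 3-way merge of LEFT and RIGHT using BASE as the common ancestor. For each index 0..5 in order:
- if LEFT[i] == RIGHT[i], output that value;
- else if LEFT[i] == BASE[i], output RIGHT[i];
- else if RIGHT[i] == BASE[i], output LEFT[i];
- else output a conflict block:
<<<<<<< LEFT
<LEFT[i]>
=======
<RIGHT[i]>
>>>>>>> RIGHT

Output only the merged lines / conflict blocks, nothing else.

Final LEFT:  [golf, charlie, golf, charlie, foxtrot, charlie]
Final RIGHT: [golf, foxtrot, golf, golf, foxtrot, charlie]
i=0: L=golf R=golf -> agree -> golf
i=1: BASE=juliet L=charlie R=foxtrot all differ -> CONFLICT
i=2: L=golf R=golf -> agree -> golf
i=3: L=charlie=BASE, R=golf -> take RIGHT -> golf
i=4: L=foxtrot R=foxtrot -> agree -> foxtrot
i=5: L=charlie R=charlie -> agree -> charlie

Answer: golf
<<<<<<< LEFT
charlie
=======
foxtrot
>>>>>>> RIGHT
golf
golf
foxtrot
charlie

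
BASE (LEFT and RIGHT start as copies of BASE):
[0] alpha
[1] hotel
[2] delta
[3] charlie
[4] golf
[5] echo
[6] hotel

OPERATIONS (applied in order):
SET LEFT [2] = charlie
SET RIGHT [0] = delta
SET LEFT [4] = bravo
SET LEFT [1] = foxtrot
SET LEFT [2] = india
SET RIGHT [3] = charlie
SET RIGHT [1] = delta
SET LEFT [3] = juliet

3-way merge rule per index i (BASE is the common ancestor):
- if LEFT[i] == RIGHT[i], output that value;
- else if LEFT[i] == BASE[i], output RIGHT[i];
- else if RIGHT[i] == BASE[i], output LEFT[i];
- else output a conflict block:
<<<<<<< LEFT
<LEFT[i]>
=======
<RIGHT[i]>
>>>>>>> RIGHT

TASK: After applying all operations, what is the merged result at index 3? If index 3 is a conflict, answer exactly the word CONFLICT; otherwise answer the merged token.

Answer: juliet

Derivation:
Final LEFT:  [alpha, foxtrot, india, juliet, bravo, echo, hotel]
Final RIGHT: [delta, delta, delta, charlie, golf, echo, hotel]
i=0: L=alpha=BASE, R=delta -> take RIGHT -> delta
i=1: BASE=hotel L=foxtrot R=delta all differ -> CONFLICT
i=2: L=india, R=delta=BASE -> take LEFT -> india
i=3: L=juliet, R=charlie=BASE -> take LEFT -> juliet
i=4: L=bravo, R=golf=BASE -> take LEFT -> bravo
i=5: L=echo R=echo -> agree -> echo
i=6: L=hotel R=hotel -> agree -> hotel
Index 3 -> juliet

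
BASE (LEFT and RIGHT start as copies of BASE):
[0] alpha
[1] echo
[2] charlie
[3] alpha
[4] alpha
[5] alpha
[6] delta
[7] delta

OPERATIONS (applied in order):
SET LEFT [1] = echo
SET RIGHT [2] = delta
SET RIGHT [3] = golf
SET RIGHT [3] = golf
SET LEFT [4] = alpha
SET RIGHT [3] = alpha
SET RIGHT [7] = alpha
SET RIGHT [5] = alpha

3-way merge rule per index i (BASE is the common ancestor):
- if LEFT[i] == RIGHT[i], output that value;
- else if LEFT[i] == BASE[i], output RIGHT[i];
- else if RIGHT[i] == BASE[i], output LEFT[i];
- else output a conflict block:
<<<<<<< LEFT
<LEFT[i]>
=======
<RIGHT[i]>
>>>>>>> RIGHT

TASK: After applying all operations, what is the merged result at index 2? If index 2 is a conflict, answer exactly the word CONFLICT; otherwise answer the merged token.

Answer: delta

Derivation:
Final LEFT:  [alpha, echo, charlie, alpha, alpha, alpha, delta, delta]
Final RIGHT: [alpha, echo, delta, alpha, alpha, alpha, delta, alpha]
i=0: L=alpha R=alpha -> agree -> alpha
i=1: L=echo R=echo -> agree -> echo
i=2: L=charlie=BASE, R=delta -> take RIGHT -> delta
i=3: L=alpha R=alpha -> agree -> alpha
i=4: L=alpha R=alpha -> agree -> alpha
i=5: L=alpha R=alpha -> agree -> alpha
i=6: L=delta R=delta -> agree -> delta
i=7: L=delta=BASE, R=alpha -> take RIGHT -> alpha
Index 2 -> delta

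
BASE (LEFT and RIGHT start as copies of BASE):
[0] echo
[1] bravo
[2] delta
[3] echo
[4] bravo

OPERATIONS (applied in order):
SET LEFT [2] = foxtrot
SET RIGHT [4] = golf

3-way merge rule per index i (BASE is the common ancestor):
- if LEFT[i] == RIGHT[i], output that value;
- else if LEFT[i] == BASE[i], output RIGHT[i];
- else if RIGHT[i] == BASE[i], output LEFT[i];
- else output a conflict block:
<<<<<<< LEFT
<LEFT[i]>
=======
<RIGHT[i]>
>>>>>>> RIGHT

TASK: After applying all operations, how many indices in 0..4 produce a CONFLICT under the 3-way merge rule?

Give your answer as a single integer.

Final LEFT:  [echo, bravo, foxtrot, echo, bravo]
Final RIGHT: [echo, bravo, delta, echo, golf]
i=0: L=echo R=echo -> agree -> echo
i=1: L=bravo R=bravo -> agree -> bravo
i=2: L=foxtrot, R=delta=BASE -> take LEFT -> foxtrot
i=3: L=echo R=echo -> agree -> echo
i=4: L=bravo=BASE, R=golf -> take RIGHT -> golf
Conflict count: 0

Answer: 0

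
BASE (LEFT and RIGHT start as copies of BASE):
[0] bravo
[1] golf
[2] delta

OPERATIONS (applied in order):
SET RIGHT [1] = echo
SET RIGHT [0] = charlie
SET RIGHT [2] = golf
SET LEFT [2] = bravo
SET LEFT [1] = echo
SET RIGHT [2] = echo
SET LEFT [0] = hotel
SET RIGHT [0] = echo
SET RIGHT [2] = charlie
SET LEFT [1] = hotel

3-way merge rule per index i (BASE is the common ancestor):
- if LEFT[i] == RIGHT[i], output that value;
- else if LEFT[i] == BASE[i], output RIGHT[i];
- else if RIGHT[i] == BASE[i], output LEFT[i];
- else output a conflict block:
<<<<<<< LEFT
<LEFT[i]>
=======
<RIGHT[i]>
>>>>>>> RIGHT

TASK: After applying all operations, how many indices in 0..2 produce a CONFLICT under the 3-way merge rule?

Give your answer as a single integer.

Final LEFT:  [hotel, hotel, bravo]
Final RIGHT: [echo, echo, charlie]
i=0: BASE=bravo L=hotel R=echo all differ -> CONFLICT
i=1: BASE=golf L=hotel R=echo all differ -> CONFLICT
i=2: BASE=delta L=bravo R=charlie all differ -> CONFLICT
Conflict count: 3

Answer: 3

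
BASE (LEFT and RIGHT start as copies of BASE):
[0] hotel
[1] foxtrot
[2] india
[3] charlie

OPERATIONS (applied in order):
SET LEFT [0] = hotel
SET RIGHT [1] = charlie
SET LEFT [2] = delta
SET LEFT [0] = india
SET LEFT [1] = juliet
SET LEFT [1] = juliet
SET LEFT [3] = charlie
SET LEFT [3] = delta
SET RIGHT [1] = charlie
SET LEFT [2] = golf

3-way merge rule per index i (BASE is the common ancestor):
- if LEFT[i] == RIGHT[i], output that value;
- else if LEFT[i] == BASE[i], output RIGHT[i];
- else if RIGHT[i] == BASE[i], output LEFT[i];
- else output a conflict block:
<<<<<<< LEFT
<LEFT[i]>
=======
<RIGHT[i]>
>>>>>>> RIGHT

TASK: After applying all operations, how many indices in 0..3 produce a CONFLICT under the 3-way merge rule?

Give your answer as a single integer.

Answer: 1

Derivation:
Final LEFT:  [india, juliet, golf, delta]
Final RIGHT: [hotel, charlie, india, charlie]
i=0: L=india, R=hotel=BASE -> take LEFT -> india
i=1: BASE=foxtrot L=juliet R=charlie all differ -> CONFLICT
i=2: L=golf, R=india=BASE -> take LEFT -> golf
i=3: L=delta, R=charlie=BASE -> take LEFT -> delta
Conflict count: 1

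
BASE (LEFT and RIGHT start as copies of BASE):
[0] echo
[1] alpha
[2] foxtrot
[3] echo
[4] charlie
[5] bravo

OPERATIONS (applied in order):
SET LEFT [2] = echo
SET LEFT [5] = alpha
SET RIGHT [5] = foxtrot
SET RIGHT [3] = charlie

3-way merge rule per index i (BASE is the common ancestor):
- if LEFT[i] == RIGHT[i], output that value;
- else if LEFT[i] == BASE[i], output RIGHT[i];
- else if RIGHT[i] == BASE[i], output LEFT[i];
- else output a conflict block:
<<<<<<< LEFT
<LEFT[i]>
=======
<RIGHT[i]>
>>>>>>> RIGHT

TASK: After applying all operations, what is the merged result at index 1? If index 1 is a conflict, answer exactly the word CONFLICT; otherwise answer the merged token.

Answer: alpha

Derivation:
Final LEFT:  [echo, alpha, echo, echo, charlie, alpha]
Final RIGHT: [echo, alpha, foxtrot, charlie, charlie, foxtrot]
i=0: L=echo R=echo -> agree -> echo
i=1: L=alpha R=alpha -> agree -> alpha
i=2: L=echo, R=foxtrot=BASE -> take LEFT -> echo
i=3: L=echo=BASE, R=charlie -> take RIGHT -> charlie
i=4: L=charlie R=charlie -> agree -> charlie
i=5: BASE=bravo L=alpha R=foxtrot all differ -> CONFLICT
Index 1 -> alpha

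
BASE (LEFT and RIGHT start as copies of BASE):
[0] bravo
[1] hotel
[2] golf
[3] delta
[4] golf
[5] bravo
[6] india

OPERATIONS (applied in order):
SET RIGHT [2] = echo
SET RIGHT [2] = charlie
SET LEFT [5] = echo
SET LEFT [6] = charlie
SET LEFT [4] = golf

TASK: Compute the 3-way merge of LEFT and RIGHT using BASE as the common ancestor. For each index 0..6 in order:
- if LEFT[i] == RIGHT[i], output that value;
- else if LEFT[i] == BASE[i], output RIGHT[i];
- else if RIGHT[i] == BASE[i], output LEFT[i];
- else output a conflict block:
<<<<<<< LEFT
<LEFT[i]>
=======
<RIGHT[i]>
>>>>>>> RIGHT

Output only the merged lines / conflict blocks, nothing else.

Final LEFT:  [bravo, hotel, golf, delta, golf, echo, charlie]
Final RIGHT: [bravo, hotel, charlie, delta, golf, bravo, india]
i=0: L=bravo R=bravo -> agree -> bravo
i=1: L=hotel R=hotel -> agree -> hotel
i=2: L=golf=BASE, R=charlie -> take RIGHT -> charlie
i=3: L=delta R=delta -> agree -> delta
i=4: L=golf R=golf -> agree -> golf
i=5: L=echo, R=bravo=BASE -> take LEFT -> echo
i=6: L=charlie, R=india=BASE -> take LEFT -> charlie

Answer: bravo
hotel
charlie
delta
golf
echo
charlie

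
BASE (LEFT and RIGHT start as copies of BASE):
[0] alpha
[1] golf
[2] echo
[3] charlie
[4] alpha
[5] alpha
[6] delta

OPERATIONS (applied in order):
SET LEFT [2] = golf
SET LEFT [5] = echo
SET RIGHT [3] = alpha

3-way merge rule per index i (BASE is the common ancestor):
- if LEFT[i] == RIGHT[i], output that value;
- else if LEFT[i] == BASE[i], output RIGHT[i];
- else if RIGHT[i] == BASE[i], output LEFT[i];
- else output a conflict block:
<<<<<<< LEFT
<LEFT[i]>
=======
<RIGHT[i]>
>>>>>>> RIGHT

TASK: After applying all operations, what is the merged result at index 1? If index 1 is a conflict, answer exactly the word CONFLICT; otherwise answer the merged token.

Final LEFT:  [alpha, golf, golf, charlie, alpha, echo, delta]
Final RIGHT: [alpha, golf, echo, alpha, alpha, alpha, delta]
i=0: L=alpha R=alpha -> agree -> alpha
i=1: L=golf R=golf -> agree -> golf
i=2: L=golf, R=echo=BASE -> take LEFT -> golf
i=3: L=charlie=BASE, R=alpha -> take RIGHT -> alpha
i=4: L=alpha R=alpha -> agree -> alpha
i=5: L=echo, R=alpha=BASE -> take LEFT -> echo
i=6: L=delta R=delta -> agree -> delta
Index 1 -> golf

Answer: golf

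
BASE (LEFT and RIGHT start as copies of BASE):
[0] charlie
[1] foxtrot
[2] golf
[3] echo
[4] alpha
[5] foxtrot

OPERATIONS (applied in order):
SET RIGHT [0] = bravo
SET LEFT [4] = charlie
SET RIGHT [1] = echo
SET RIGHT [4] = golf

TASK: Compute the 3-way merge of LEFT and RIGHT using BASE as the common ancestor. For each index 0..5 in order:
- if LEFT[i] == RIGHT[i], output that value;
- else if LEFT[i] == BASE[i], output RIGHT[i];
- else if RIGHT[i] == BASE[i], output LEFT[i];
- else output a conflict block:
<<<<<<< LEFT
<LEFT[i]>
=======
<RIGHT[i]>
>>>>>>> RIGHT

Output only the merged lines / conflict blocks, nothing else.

Final LEFT:  [charlie, foxtrot, golf, echo, charlie, foxtrot]
Final RIGHT: [bravo, echo, golf, echo, golf, foxtrot]
i=0: L=charlie=BASE, R=bravo -> take RIGHT -> bravo
i=1: L=foxtrot=BASE, R=echo -> take RIGHT -> echo
i=2: L=golf R=golf -> agree -> golf
i=3: L=echo R=echo -> agree -> echo
i=4: BASE=alpha L=charlie R=golf all differ -> CONFLICT
i=5: L=foxtrot R=foxtrot -> agree -> foxtrot

Answer: bravo
echo
golf
echo
<<<<<<< LEFT
charlie
=======
golf
>>>>>>> RIGHT
foxtrot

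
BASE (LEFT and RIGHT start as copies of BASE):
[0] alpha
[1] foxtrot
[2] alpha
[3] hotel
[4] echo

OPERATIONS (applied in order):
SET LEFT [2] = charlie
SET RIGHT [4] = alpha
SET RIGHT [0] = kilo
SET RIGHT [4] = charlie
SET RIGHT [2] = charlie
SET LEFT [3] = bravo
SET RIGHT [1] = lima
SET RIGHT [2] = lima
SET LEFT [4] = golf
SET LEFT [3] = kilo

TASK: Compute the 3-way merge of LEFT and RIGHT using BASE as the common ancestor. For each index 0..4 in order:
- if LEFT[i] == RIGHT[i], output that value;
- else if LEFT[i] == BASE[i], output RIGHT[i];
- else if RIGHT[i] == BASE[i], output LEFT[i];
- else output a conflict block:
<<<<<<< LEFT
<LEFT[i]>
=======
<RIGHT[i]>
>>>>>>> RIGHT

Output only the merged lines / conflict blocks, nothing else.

Final LEFT:  [alpha, foxtrot, charlie, kilo, golf]
Final RIGHT: [kilo, lima, lima, hotel, charlie]
i=0: L=alpha=BASE, R=kilo -> take RIGHT -> kilo
i=1: L=foxtrot=BASE, R=lima -> take RIGHT -> lima
i=2: BASE=alpha L=charlie R=lima all differ -> CONFLICT
i=3: L=kilo, R=hotel=BASE -> take LEFT -> kilo
i=4: BASE=echo L=golf R=charlie all differ -> CONFLICT

Answer: kilo
lima
<<<<<<< LEFT
charlie
=======
lima
>>>>>>> RIGHT
kilo
<<<<<<< LEFT
golf
=======
charlie
>>>>>>> RIGHT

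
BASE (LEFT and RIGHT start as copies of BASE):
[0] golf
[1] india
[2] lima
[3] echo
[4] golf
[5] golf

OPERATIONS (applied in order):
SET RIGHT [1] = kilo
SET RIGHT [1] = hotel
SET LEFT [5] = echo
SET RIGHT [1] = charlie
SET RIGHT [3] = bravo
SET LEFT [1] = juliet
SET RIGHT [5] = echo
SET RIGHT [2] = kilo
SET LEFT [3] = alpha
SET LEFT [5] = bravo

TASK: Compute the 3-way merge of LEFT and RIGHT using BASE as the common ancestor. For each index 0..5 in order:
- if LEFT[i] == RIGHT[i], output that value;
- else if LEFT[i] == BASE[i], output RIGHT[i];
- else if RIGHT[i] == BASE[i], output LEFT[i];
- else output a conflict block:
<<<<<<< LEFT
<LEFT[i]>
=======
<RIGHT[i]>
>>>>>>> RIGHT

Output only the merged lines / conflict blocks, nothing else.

Answer: golf
<<<<<<< LEFT
juliet
=======
charlie
>>>>>>> RIGHT
kilo
<<<<<<< LEFT
alpha
=======
bravo
>>>>>>> RIGHT
golf
<<<<<<< LEFT
bravo
=======
echo
>>>>>>> RIGHT

Derivation:
Final LEFT:  [golf, juliet, lima, alpha, golf, bravo]
Final RIGHT: [golf, charlie, kilo, bravo, golf, echo]
i=0: L=golf R=golf -> agree -> golf
i=1: BASE=india L=juliet R=charlie all differ -> CONFLICT
i=2: L=lima=BASE, R=kilo -> take RIGHT -> kilo
i=3: BASE=echo L=alpha R=bravo all differ -> CONFLICT
i=4: L=golf R=golf -> agree -> golf
i=5: BASE=golf L=bravo R=echo all differ -> CONFLICT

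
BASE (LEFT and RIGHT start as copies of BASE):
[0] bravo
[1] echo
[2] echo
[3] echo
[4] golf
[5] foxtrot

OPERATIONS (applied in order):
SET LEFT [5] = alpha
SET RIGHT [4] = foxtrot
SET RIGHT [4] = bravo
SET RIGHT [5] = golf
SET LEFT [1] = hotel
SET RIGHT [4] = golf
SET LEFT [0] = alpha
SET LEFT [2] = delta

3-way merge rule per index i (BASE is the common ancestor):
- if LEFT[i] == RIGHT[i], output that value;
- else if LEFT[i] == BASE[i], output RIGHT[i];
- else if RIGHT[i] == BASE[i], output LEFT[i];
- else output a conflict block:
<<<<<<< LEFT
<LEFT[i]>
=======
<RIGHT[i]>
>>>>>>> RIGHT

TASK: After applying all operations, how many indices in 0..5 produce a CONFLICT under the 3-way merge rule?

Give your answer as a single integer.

Answer: 1

Derivation:
Final LEFT:  [alpha, hotel, delta, echo, golf, alpha]
Final RIGHT: [bravo, echo, echo, echo, golf, golf]
i=0: L=alpha, R=bravo=BASE -> take LEFT -> alpha
i=1: L=hotel, R=echo=BASE -> take LEFT -> hotel
i=2: L=delta, R=echo=BASE -> take LEFT -> delta
i=3: L=echo R=echo -> agree -> echo
i=4: L=golf R=golf -> agree -> golf
i=5: BASE=foxtrot L=alpha R=golf all differ -> CONFLICT
Conflict count: 1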